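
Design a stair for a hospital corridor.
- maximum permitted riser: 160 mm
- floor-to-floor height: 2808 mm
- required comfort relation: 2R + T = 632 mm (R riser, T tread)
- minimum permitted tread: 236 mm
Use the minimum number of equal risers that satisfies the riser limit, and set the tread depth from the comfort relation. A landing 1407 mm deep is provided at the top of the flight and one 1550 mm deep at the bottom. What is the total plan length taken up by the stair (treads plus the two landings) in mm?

2808 / 160 = 17.55, so 18 risers are needed.
Riser R = 2808 / 18 = 156 mm, within the 160 mm limit.
From 2R + T = 632: T = 632 − 312 = 320 mm.
Going = (18 − 1) × 320 = 5440 mm.
Add landings: 5440 + 1407 + 1550 = 8397 mm.

8397 mm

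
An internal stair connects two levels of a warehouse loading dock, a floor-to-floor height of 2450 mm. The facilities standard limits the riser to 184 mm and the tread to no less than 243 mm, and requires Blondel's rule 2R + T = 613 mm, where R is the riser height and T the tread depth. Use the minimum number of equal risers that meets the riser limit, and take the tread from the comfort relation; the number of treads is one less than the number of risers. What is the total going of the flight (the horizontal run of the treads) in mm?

3419 mm

At most 184 each: 2450/184 = 13.32, giving 14 risers.
Each riser is 2450/14 = 175 mm (≤ 184 mm).
T = 613 − 2·175 = 263 mm, which satisfies the 243 mm minimum.
14 risers give 13 treads; going = 13 × 263 = 3419 mm.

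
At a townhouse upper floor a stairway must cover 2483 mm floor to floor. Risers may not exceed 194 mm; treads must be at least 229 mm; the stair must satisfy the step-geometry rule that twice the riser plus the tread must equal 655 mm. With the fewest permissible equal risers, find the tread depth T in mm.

273 mm

At most 194 each: 2483/194 = 12.80, giving 13 risers.
Riser R = 2483 / 13 = 191 mm, within the 194 mm limit.
T = 655 − 2·191 = 273 mm, which satisfies the 229 mm minimum.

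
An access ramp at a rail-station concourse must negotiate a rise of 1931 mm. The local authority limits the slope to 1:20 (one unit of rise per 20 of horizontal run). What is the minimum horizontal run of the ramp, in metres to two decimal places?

38.62 m

At 1:20 the run is 20 × 1931 = 38620 mm.
38620 mm = 38.62 m.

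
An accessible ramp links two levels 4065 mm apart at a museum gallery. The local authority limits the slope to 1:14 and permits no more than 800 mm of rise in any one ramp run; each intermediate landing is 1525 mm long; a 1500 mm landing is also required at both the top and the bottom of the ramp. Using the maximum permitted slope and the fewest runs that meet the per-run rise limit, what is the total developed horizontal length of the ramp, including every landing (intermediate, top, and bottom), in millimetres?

67535 mm

At most 800 each: 4065/800 = 5.08, giving 6 ramp runs. That means 5 intermediate landings.
Ramp run (horizontal) at 1:14: 4065 × 14 = 56910 mm.
5 intermediate landings contribute 5 × 1525 = 7625 mm.
Top and bottom landings: 2 × 1500 = 3000 mm.
Total = 56910 + 7625 + 3000 = 67535 mm.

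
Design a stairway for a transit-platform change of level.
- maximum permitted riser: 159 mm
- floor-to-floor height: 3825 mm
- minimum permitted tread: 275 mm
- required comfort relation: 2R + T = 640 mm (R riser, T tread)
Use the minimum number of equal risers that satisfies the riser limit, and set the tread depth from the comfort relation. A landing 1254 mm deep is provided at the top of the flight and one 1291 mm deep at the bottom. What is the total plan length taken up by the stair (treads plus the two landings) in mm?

10561 mm

3825 / 159 = 24.057 → round up to 25 risers.
Riser R = 3825 / 25 = 153 mm, within the 159 mm limit.
From 2R + T = 640: T = 640 − 306 = 334 mm.
Treads = 25 − 1 = 24; going = 24 × 334 = 8016 mm.
Add landings: 8016 + 1254 + 1291 = 10561 mm.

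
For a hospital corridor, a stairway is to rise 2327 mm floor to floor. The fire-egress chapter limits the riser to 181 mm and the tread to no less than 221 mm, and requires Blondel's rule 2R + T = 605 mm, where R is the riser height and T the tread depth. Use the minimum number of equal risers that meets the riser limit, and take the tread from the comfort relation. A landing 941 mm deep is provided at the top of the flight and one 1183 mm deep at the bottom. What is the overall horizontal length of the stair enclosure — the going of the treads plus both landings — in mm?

5088 mm

2327 / 181 = 12.856 → round up to 13 risers.
Riser R = 2327 / 13 = 179 mm, within the 181 mm limit.
T = 605 − 2·179 = 247 mm, which satisfies the 221 mm minimum.
Treads = 13 − 1 = 12; going = 12 × 247 = 2964 mm.
Add landings: 2964 + 941 + 1183 = 5088 mm.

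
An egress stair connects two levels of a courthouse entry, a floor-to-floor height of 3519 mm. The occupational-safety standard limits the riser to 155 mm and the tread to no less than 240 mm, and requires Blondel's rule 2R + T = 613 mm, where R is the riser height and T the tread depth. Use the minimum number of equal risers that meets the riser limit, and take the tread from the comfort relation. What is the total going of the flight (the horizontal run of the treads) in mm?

3519 / 155 = 22.703 → round up to 23 risers.
Each riser is 3519/23 = 153 mm (≤ 155 mm).
T = 613 − 2·153 = 307 mm, which satisfies the 240 mm minimum.
Treads = 23 − 1 = 22; going = 22 × 307 = 6754 mm.

6754 mm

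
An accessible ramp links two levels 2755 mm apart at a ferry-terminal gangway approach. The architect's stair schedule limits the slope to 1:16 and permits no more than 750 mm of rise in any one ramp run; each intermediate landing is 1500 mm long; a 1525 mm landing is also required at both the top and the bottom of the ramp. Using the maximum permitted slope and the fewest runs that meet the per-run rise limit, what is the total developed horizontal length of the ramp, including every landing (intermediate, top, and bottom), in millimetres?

At most 750 each: 2755/750 = 3.67, giving 4 ramp runs. That means 3 intermediate landings.
Ramp run (horizontal) at 1:16: 2755 × 16 = 44080 mm.
3 intermediate landings contribute 3 × 1500 = 4500 mm.
Top and bottom landings: 2 × 1525 = 3050 mm.
Total = 44080 + 4500 + 3050 = 51630 mm.

51630 mm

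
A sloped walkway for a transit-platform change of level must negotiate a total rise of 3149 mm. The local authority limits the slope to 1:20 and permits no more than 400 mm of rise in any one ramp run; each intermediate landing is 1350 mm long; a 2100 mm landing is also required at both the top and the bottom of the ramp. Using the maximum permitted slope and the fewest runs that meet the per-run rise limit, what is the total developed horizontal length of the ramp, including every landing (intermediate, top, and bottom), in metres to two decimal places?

76.63 m

⌈3149/400⌉ = 8 ramp runs. That means 7 intermediate landings.
Ramp run (horizontal) at 1:20: 3149 × 20 = 62980 mm.
Intermediate landings: 7 × 1350 = 9450 mm.
Top and bottom landings: 2 × 2100 = 4200 mm.
Total = 62980 + 9450 + 4200 = 76630 mm.
= 76.63 m.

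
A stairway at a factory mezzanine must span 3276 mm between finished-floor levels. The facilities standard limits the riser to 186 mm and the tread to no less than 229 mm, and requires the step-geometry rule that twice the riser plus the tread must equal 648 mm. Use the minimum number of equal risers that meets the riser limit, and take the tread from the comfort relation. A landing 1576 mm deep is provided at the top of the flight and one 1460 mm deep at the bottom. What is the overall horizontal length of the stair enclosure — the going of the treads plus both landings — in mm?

7864 mm

3276 / 186 = 17.613 → round up to 18 risers.
Each riser is 3276/18 = 182 mm (≤ 186 mm).
T = 648 − 2·182 = 284 mm, which satisfies the 229 mm minimum.
Going = (18 − 1) × 284 = 4828 mm.
Enclosure = 4828 + 1576 + 1460 = 7864 mm.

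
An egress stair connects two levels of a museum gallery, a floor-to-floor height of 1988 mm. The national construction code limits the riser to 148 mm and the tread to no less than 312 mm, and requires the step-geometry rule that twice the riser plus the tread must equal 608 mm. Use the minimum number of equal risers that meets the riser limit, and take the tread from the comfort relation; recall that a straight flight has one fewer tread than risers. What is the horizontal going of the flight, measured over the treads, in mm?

4212 mm

1988 / 148 = 13.432 → round up to 14 risers.
Each riser is 1988/14 = 142 mm (≤ 148 mm).
Tread T = 608 − 2 × 142 = 324 mm (≥ 312 mm).
Treads = 14 − 1 = 13; going = 13 × 324 = 4212 mm.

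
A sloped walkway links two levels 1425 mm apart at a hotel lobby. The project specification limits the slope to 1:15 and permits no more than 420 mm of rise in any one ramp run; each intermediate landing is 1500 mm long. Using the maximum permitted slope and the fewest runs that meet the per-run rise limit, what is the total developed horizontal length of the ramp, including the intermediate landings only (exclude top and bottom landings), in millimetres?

1425 / 420 = 3.393 → round up to 4 ramp runs. That means 3 intermediate landings.
Horizontal run for 1425 mm of rise at 1:15 is 1425 × 15 = 21375 mm.
Intermediate landings: 3 × 1500 = 4500 mm.
Developed length = 21375 + 4500 = 25875 mm.

25875 mm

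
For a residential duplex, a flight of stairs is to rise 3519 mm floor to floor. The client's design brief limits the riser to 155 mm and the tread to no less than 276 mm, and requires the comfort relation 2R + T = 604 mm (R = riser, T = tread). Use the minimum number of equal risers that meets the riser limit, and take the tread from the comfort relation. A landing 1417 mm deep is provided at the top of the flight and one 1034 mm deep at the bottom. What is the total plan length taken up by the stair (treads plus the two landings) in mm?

At most 155 each: 3519/155 = 22.70, giving 23 risers.
Each riser is 3519/23 = 153 mm (≤ 155 mm).
T = 604 − 2·153 = 298 mm, which satisfies the 276 mm minimum.
Going = (23 − 1) × 298 = 6556 mm.
Enclosure = 6556 + 1417 + 1034 = 9007 mm.

9007 mm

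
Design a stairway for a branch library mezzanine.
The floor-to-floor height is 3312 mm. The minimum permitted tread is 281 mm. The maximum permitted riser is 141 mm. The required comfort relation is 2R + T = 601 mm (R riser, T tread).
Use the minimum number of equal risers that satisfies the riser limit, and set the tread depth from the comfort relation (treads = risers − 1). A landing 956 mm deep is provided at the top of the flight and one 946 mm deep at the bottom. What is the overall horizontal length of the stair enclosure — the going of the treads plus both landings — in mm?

9377 mm

At most 141 each: 3312/141 = 23.49, giving 24 risers.
Riser R = 3312 / 24 = 138 mm, within the 141 mm limit.
T = 601 − 2·138 = 325 mm, which satisfies the 281 mm minimum.
Treads = 24 − 1 = 23; going = 23 × 325 = 7475 mm.
Enclosure = 7475 + 956 + 946 = 9377 mm.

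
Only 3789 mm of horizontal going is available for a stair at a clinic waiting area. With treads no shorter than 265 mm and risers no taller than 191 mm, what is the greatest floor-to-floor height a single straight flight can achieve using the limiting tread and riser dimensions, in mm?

2865 mm

Treads that fit: ⌊3789 / 265⌋ = 14.
Risers = treads + 1 = 15.
Maximum height = 15 × 191 = 2865 mm.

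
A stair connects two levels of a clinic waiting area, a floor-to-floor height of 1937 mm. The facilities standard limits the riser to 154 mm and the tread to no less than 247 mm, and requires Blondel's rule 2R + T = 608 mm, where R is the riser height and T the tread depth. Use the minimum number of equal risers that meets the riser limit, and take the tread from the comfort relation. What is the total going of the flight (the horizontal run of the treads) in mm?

At most 154 each: 1937/154 = 12.58, giving 13 risers.
Each riser is 1937/13 = 149 mm (≤ 154 mm).
T = 608 − 2·149 = 310 mm, which satisfies the 247 mm minimum.
Treads = 13 − 1 = 12; going = 12 × 310 = 3720 mm.

3720 mm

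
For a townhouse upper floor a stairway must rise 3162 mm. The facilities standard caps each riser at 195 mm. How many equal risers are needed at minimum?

⌈3162/195⌉ = 17 risers.

17 risers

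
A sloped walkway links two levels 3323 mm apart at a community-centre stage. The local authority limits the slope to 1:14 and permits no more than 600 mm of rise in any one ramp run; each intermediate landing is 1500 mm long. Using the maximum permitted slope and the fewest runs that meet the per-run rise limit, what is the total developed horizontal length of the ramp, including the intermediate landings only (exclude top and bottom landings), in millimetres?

At most 600 each: 3323/600 = 5.54, giving 6 ramp runs. That means 5 intermediate landings.
Horizontal run for 3323 mm of rise at 1:14 is 3323 × 14 = 46522 mm.
Intermediate landings: 5 × 1500 = 7500 mm.
Developed length = 46522 + 7500 = 54022 mm.

54022 mm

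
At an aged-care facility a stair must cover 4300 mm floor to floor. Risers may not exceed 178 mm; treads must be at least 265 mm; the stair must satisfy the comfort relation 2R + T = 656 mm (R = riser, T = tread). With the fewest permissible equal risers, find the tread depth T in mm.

312 mm

At most 178 each: 4300/178 = 24.16, giving 25 risers.
Each riser is 4300/25 = 172 mm (≤ 178 mm).
T = 656 − 2·172 = 312 mm, which satisfies the 265 mm minimum.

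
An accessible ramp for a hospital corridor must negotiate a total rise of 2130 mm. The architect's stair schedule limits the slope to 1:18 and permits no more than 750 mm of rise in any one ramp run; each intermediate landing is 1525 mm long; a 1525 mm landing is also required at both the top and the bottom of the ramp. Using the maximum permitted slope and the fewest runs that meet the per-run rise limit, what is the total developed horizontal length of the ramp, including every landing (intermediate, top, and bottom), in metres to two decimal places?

44.44 m

⌈2130/750⌉ = 3 ramp runs. That means 2 intermediate landings.
Ramp run (horizontal) at 1:18: 2130 × 18 = 38340 mm.
2 intermediate landings contribute 2 × 1525 = 3050 mm.
Top and bottom landings: 2 × 1525 = 3050 mm.
Total = 38340 + 3050 + 3050 = 44440 mm.
= 44.44 m.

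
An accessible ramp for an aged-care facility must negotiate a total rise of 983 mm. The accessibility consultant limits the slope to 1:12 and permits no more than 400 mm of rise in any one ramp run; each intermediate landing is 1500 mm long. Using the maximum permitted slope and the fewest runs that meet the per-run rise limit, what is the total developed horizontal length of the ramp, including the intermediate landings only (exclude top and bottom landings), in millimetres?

14796 mm

983 / 400 = 2.46, so 3 ramp runs are needed. That means 2 intermediate landings.
Ramp run (horizontal) at 1:12: 983 × 12 = 11796 mm.
2 intermediate landings contribute 2 × 1500 = 3000 mm.
Total developed length = 11796 + 3000 = 14796 mm.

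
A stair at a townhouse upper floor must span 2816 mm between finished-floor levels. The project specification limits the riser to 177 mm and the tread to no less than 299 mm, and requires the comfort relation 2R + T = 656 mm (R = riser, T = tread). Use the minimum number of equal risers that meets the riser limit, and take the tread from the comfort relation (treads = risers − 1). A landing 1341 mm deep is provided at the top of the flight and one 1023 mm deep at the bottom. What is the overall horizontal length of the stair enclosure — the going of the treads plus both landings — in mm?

2816 / 177 = 15.910 → round up to 16 risers.
Each riser is 2816/16 = 176 mm (≤ 177 mm).
From 2R + T = 656: T = 656 − 352 = 304 mm.
Treads = 16 − 1 = 15; going = 15 × 304 = 4560 mm.
Enclosure = 4560 + 1341 + 1023 = 6924 mm.

6924 mm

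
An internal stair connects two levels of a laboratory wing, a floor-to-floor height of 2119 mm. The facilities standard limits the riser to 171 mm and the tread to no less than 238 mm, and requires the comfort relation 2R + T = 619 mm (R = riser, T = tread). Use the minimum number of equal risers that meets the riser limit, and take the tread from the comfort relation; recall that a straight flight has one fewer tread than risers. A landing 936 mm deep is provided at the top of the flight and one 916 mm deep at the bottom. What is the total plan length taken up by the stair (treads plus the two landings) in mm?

At most 171 each: 2119/171 = 12.39, giving 13 risers.
R = 2119 ÷ 13 = 163 mm.
Tread T = 619 − 2 × 163 = 293 mm (≥ 238 mm).
Going = (13 − 1) × 293 = 3516 mm.
Add landings: 3516 + 936 + 916 = 5368 mm.

5368 mm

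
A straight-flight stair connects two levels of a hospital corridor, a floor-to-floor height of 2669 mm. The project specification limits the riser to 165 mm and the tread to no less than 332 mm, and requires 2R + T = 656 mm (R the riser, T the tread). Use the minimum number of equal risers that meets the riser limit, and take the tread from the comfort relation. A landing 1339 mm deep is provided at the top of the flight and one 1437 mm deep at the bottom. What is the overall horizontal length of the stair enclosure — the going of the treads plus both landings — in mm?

8248 mm

2669 / 165 = 16.18, so 17 risers are needed.
Each riser is 2669/17 = 157 mm (≤ 165 mm).
Tread T = 656 − 2 × 157 = 342 mm (≥ 332 mm).
17 risers give 16 treads; going = 16 × 342 = 5472 mm.
Enclosure = 5472 + 1339 + 1437 = 8248 mm.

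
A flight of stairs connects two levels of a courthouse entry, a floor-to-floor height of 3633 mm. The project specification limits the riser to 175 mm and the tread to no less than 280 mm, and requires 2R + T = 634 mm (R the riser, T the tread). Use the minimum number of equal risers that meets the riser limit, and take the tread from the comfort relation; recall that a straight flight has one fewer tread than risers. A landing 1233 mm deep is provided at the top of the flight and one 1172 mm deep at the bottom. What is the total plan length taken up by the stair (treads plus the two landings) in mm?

8165 mm

At most 175 each: 3633/175 = 20.76, giving 21 risers.
R = 3633 ÷ 21 = 173 mm.
From 2R + T = 634: T = 634 − 346 = 288 mm.
Treads = 21 − 1 = 20; going = 20 × 288 = 5760 mm.
Add landings: 5760 + 1233 + 1172 = 8165 mm.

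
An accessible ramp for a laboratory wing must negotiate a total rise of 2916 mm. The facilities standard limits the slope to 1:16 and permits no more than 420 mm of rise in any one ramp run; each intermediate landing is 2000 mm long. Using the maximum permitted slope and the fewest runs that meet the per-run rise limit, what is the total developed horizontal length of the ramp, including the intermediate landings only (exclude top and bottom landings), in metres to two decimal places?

58.66 m

⌈2916/420⌉ = 7 ramp runs. That means 6 intermediate landings.
Horizontal run for 2916 mm of rise at 1:16 is 2916 × 16 = 46656 mm.
Intermediate landings: 6 × 2000 = 12000 mm.
Total developed length = 46656 + 12000 = 58656 mm.
= 58.66 m.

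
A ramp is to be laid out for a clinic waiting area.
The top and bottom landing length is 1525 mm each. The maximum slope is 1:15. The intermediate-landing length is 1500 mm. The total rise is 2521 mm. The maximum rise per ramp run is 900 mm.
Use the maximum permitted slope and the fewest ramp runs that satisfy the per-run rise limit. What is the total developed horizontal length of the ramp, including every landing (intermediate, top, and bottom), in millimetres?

43865 mm

⌈2521/900⌉ = 3 ramp runs. That means 2 intermediate landings.
Horizontal run for 2521 mm of rise at 1:15 is 2521 × 15 = 37815 mm.
2 intermediate landings contribute 2 × 1500 = 3000 mm.
Top and bottom landings: 2 × 1525 = 3050 mm.
Total = 37815 + 3000 + 3050 = 43865 mm.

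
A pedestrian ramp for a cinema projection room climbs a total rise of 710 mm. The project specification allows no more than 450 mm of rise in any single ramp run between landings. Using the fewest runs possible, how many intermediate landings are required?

1 intermediate landings

710 / 450 = 1.578 → round up to 2 ramp runs.
2 runs are separated by 1 intermediate landings.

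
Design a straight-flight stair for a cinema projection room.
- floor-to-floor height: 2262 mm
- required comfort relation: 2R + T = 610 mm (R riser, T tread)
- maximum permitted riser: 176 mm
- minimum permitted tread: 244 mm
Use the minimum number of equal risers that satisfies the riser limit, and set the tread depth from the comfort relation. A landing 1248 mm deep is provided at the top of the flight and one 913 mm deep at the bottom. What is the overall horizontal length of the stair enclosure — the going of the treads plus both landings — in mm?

5305 mm

⌈2262/176⌉ = 13 risers.
Each riser is 2262/13 = 174 mm (≤ 176 mm).
Tread T = 610 − 2 × 174 = 262 mm (≥ 244 mm).
13 risers give 12 treads; going = 12 × 262 = 3144 mm.
Add landings: 3144 + 1248 + 913 = 5305 mm.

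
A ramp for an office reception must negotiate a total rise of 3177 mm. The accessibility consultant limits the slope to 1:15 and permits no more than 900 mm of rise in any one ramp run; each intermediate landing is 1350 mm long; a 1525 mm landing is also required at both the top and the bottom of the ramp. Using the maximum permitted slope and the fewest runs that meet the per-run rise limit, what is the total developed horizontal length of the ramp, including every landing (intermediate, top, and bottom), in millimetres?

54755 mm

At most 900 each: 3177/900 = 3.53, giving 4 ramp runs. That means 3 intermediate landings.
Horizontal run for 3177 mm of rise at 1:15 is 3177 × 15 = 47655 mm.
Intermediate landings: 3 × 1350 = 4050 mm.
Top and bottom landings: 2 × 1525 = 3050 mm.
Total = 47655 + 4050 + 3050 = 54755 mm.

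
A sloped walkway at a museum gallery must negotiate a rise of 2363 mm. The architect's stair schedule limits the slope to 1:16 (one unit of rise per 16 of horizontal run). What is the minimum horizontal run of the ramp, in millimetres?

At 1:16 the run is 16 × 2363 = 37808 mm.

37808 mm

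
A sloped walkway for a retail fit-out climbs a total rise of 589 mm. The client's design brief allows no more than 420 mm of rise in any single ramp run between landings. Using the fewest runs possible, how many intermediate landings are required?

1 intermediate landings

589 / 420 = 1.40, so 2 ramp runs are needed.
2 runs are separated by 1 intermediate landings.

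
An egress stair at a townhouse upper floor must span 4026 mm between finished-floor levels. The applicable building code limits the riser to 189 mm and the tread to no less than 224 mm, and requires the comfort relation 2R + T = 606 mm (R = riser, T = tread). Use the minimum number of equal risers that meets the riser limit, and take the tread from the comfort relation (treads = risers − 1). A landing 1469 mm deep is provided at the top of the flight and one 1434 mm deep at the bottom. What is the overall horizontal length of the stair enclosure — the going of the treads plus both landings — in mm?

7943 mm

4026 / 189 = 21.302 → round up to 22 risers.
R = 4026 ÷ 22 = 183 mm.
T = 606 − 2·183 = 240 mm, which satisfies the 224 mm minimum.
22 risers give 21 treads; going = 21 × 240 = 5040 mm.
Add landings: 5040 + 1469 + 1434 = 7943 mm.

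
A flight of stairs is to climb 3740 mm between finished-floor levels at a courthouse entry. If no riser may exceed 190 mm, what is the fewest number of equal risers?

20 risers

⌈3740/190⌉ = 20 risers.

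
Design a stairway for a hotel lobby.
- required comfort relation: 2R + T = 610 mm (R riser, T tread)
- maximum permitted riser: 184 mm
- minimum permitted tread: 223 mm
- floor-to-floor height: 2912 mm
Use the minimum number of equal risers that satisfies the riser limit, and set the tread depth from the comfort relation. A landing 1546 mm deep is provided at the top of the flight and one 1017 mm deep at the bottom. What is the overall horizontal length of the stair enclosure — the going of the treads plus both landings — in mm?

6253 mm

At most 184 each: 2912/184 = 15.83, giving 16 risers.
Riser R = 2912 / 16 = 182 mm, within the 184 mm limit.
T = 610 − 2·182 = 246 mm, which satisfies the 223 mm minimum.
Going = (16 − 1) × 246 = 3690 mm.
Enclosure = 3690 + 1546 + 1017 = 6253 mm.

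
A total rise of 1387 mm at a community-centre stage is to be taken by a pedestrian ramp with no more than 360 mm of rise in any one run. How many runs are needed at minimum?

4 runs

1387 / 360 = 3.853 → round up to 4 ramp runs.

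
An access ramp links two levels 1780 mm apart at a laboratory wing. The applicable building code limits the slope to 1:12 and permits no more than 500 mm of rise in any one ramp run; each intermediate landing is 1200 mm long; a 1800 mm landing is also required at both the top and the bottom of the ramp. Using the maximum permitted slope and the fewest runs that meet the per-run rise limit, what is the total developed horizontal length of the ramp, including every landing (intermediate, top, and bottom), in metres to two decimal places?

1780 / 500 = 3.560 → round up to 4 ramp runs. That means 3 intermediate landings.
Horizontal run for 1780 mm of rise at 1:12 is 1780 × 12 = 21360 mm.
3 intermediate landings contribute 3 × 1200 = 3600 mm.
Top and bottom landings: 2 × 1800 = 3600 mm.
Total = 21360 + 3600 + 3600 = 28560 mm.
= 28.56 m.

28.56 m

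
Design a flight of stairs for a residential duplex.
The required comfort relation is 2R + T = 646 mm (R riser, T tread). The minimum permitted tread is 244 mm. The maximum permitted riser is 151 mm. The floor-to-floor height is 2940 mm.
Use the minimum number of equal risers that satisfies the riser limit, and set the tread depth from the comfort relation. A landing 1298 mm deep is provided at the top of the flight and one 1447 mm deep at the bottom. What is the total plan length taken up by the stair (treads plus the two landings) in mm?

At most 151 each: 2940/151 = 19.47, giving 20 risers.
R = 2940 ÷ 20 = 147 mm.
Tread T = 646 − 2 × 147 = 352 mm (≥ 244 mm).
20 risers give 19 treads; going = 19 × 352 = 6688 mm.
Enclosure = 6688 + 1298 + 1447 = 9433 mm.

9433 mm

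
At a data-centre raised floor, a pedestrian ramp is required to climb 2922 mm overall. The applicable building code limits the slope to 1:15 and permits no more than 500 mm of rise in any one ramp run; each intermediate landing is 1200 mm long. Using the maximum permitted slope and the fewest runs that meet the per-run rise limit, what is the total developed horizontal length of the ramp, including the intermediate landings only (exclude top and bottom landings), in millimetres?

49830 mm

⌈2922/500⌉ = 6 ramp runs. That means 5 intermediate landings.
Horizontal run for 2922 mm of rise at 1:15 is 2922 × 15 = 43830 mm.
Intermediate landings: 5 × 1200 = 6000 mm.
Total developed length = 43830 + 6000 = 49830 mm.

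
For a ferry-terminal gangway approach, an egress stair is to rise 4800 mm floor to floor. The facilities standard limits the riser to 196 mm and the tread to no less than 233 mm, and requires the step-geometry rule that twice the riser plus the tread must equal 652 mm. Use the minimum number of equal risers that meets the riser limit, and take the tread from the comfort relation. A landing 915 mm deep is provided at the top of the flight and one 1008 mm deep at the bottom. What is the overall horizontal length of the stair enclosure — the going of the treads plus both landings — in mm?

4800 / 196 = 24.49, so 25 risers are needed.
Riser R = 4800 / 25 = 192 mm, within the 196 mm limit.
T = 652 − 2·192 = 268 mm, which satisfies the 233 mm minimum.
Treads = 25 − 1 = 24; going = 24 × 268 = 6432 mm.
Add landings: 6432 + 915 + 1008 = 8355 mm.

8355 mm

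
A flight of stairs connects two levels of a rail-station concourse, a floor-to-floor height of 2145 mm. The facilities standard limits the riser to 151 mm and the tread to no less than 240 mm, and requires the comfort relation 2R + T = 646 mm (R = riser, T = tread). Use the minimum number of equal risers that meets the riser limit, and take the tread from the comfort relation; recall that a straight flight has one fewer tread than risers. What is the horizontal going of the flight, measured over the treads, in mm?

5040 mm

At most 151 each: 2145/151 = 14.21, giving 15 risers.
Riser R = 2145 / 15 = 143 mm, within the 151 mm limit.
From 2R + T = 646: T = 646 − 286 = 360 mm.
Treads = 15 − 1 = 14; going = 14 × 360 = 5040 mm.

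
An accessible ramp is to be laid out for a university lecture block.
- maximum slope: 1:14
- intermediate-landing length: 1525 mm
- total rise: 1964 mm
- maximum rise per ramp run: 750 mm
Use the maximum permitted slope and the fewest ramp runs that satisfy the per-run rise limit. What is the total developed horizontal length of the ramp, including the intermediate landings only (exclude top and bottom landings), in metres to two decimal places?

1964 / 750 = 2.619 → round up to 3 ramp runs. That means 2 intermediate landings.
Horizontal run for 1964 mm of rise at 1:14 is 1964 × 14 = 27496 mm.
Intermediate landings: 2 × 1525 = 3050 mm.
Developed length = 27496 + 3050 = 30546 mm.
= 30.55 m.

30.55 m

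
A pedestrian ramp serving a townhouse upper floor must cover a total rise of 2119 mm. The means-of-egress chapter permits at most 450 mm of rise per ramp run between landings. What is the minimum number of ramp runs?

2119 / 450 = 4.71, so 5 ramp runs are needed.

5 runs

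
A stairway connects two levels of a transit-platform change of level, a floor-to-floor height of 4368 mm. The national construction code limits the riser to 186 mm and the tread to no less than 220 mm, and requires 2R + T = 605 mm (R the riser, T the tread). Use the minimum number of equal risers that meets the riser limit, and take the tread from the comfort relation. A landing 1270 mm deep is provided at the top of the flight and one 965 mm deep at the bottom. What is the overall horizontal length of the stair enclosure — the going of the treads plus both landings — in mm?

7778 mm

At most 186 each: 4368/186 = 23.48, giving 24 risers.
Riser R = 4368 / 24 = 182 mm, within the 186 mm limit.
From 2R + T = 605: T = 605 − 364 = 241 mm.
Going = (24 − 1) × 241 = 5543 mm.
Add landings: 5543 + 1270 + 965 = 7778 mm.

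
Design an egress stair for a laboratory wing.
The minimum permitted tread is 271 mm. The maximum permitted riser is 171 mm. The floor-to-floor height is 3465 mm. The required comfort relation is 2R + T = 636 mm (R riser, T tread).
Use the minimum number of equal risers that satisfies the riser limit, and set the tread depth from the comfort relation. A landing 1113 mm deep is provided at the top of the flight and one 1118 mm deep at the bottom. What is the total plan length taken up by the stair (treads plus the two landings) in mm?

3465 / 171 = 20.26, so 21 risers are needed.
Riser R = 3465 / 21 = 165 mm, within the 171 mm limit.
From 2R + T = 636: T = 636 − 330 = 306 mm.
Going = (21 − 1) × 306 = 6120 mm.
Add landings: 6120 + 1113 + 1118 = 8351 mm.

8351 mm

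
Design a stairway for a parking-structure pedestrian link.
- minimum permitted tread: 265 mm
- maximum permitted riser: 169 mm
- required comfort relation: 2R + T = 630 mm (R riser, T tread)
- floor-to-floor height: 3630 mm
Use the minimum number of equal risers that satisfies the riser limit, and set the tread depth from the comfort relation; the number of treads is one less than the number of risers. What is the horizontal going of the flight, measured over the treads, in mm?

At most 169 each: 3630/169 = 21.48, giving 22 risers.
R = 3630 ÷ 22 = 165 mm.
From 2R + T = 630: T = 630 − 330 = 300 mm.
Treads = 22 − 1 = 21; going = 21 × 300 = 6300 mm.

6300 mm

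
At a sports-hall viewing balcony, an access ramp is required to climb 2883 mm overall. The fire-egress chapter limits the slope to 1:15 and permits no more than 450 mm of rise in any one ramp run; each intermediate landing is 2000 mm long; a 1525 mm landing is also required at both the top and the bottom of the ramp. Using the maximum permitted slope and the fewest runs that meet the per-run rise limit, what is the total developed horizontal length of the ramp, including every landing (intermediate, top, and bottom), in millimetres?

At most 450 each: 2883/450 = 6.41, giving 7 ramp runs. That means 6 intermediate landings.
Horizontal run for 2883 mm of rise at 1:15 is 2883 × 15 = 43245 mm.
Intermediate landings: 6 × 2000 = 12000 mm.
Top and bottom landings: 2 × 1525 = 3050 mm.
Total = 43245 + 12000 + 3050 = 58295 mm.

58295 mm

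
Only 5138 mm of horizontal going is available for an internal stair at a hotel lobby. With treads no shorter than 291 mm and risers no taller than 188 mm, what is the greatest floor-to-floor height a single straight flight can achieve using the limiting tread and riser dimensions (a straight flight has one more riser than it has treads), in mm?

3384 mm

5138 / 291 = 17.66, so 17 treads fit.
Risers = treads + 1 = 18.
Maximum height = 18 × 188 = 3384 mm.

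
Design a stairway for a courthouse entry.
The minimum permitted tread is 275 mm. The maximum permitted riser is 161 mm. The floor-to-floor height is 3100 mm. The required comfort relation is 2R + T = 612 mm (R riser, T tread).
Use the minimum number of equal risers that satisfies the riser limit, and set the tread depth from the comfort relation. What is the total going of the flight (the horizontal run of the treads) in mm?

3100 / 161 = 19.255 → round up to 20 risers.
R = 3100 ÷ 20 = 155 mm.
T = 612 − 2·155 = 302 mm, which satisfies the 275 mm minimum.
Going = (20 − 1) × 302 = 5738 mm.

5738 mm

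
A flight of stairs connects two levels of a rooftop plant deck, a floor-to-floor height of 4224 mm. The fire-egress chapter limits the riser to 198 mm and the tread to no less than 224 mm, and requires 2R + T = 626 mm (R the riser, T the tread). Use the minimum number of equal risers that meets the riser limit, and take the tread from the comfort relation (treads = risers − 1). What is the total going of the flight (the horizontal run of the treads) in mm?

5082 mm

⌈4224/198⌉ = 22 risers.
R = 4224 ÷ 22 = 192 mm.
From 2R + T = 626: T = 626 − 384 = 242 mm.
Treads = 22 − 1 = 21; going = 21 × 242 = 5082 mm.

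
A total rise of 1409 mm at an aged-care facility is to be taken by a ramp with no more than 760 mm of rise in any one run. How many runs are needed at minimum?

2 runs

⌈1409/760⌉ = 2 ramp runs.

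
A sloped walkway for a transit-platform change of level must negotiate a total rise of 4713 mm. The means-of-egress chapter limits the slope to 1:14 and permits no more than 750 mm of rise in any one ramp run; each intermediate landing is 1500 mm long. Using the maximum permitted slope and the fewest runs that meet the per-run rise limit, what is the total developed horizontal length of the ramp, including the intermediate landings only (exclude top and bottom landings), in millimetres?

⌈4713/750⌉ = 7 ramp runs. That means 6 intermediate landings.
Horizontal run for 4713 mm of rise at 1:14 is 4713 × 14 = 65982 mm.
Intermediate landings: 6 × 1500 = 9000 mm.
Total developed length = 65982 + 9000 = 74982 mm.

74982 mm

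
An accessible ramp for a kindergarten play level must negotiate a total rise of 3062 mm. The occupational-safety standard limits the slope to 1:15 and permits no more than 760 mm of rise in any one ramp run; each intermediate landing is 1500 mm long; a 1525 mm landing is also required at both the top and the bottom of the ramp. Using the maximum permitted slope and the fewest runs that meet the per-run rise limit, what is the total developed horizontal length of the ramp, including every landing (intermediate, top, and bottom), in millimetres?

3062 / 760 = 4.03, so 5 ramp runs are needed. That means 4 intermediate landings.
Horizontal run for 3062 mm of rise at 1:15 is 3062 × 15 = 45930 mm.
4 intermediate landings contribute 4 × 1500 = 6000 mm.
Top and bottom landings: 2 × 1525 = 3050 mm.
Total = 45930 + 6000 + 3050 = 54980 mm.

54980 mm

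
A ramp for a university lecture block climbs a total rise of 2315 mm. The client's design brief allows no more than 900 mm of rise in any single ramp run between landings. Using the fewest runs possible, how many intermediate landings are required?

At most 900 each: 2315/900 = 2.57, giving 3 ramp runs.
3 runs are separated by 2 intermediate landings.

2 intermediate landings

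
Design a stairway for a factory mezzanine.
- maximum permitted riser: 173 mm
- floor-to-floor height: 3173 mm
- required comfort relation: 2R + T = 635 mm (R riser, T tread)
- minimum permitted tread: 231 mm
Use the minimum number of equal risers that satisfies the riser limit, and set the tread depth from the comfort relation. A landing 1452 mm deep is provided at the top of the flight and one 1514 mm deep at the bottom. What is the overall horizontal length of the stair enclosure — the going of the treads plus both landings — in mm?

⌈3173/173⌉ = 19 risers.
Riser R = 3173 / 19 = 167 mm, within the 173 mm limit.
T = 635 − 2·167 = 301 mm, which satisfies the 231 mm minimum.
19 risers give 18 treads; going = 18 × 301 = 5418 mm.
Enclosure = 5418 + 1452 + 1514 = 8384 mm.

8384 mm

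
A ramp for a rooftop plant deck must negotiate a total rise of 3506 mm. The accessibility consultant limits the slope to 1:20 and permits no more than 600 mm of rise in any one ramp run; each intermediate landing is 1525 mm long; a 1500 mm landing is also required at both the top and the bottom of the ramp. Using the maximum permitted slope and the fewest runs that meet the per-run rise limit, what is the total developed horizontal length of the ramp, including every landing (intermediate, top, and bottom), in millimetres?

3506 / 600 = 5.84, so 6 ramp runs are needed. That means 5 intermediate landings.
Ramp run (horizontal) at 1:20: 3506 × 20 = 70120 mm.
Intermediate landings: 5 × 1525 = 7625 mm.
Top and bottom landings: 2 × 1500 = 3000 mm.
Total = 70120 + 7625 + 3000 = 80745 mm.

80745 mm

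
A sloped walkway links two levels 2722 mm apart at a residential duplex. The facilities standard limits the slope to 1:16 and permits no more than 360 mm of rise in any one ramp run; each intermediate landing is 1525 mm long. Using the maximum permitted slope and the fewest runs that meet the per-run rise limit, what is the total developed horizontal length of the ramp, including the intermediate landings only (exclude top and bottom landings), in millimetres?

54227 mm

At most 360 each: 2722/360 = 7.56, giving 8 ramp runs. That means 7 intermediate landings.
Horizontal run for 2722 mm of rise at 1:16 is 2722 × 16 = 43552 mm.
7 intermediate landings contribute 7 × 1525 = 10675 mm.
Total developed length = 43552 + 10675 = 54227 mm.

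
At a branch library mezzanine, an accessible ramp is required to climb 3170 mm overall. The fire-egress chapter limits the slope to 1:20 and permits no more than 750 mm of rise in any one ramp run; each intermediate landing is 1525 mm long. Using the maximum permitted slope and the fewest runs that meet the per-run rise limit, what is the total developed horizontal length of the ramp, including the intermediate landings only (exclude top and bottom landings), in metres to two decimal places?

⌈3170/750⌉ = 5 ramp runs. That means 4 intermediate landings.
Ramp run (horizontal) at 1:20: 3170 × 20 = 63400 mm.
Intermediate landings: 4 × 1525 = 6100 mm.
Developed length = 63400 + 6100 = 69500 mm.
= 69.50 m.

69.50 m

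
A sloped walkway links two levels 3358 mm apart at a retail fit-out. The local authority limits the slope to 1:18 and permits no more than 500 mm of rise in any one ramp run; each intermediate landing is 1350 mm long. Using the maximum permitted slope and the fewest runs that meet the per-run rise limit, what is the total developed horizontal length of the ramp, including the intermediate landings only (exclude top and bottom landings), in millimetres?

68544 mm

3358 / 500 = 6.716 → round up to 7 ramp runs. That means 6 intermediate landings.
Horizontal run for 3358 mm of rise at 1:18 is 3358 × 18 = 60444 mm.
6 intermediate landings contribute 6 × 1350 = 8100 mm.
Total developed length = 60444 + 8100 = 68544 mm.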